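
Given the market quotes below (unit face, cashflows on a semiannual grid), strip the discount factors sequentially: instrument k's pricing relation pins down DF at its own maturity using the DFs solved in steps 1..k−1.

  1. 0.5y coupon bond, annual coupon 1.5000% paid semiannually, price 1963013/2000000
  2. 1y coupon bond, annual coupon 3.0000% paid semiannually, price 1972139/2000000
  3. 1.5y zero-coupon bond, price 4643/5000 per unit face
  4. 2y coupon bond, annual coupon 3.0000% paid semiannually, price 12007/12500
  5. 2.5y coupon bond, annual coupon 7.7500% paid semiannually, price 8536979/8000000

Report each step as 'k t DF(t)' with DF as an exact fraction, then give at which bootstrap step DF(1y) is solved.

1 1/2 4871/5000
2 1 9571/10000
3 3/2 4643/5000
4 2 9041/10000
5 5/2 8869/10000
DF(1y) is solved at step 2

step 1 [0.5y] bond c/2=3/400: DF=(1963013/2000000 − 3/400·(0))/(1+3/400) = 4871/5000 ≈ 0.974200
step 2 [1y] bond c/2=3/200: DF=(1972139/2000000 − 3/200·(0.974200))/(1+3/200) = 9571/10000 ≈ 0.957100
step 3 [1.5y] zero: DF = P = 4643/5000 ≈ 0.928600
step 4 [2y] bond c/2=3/200: DF=(12007/12500 − 3/200·(0.974200+0.957100+0.928600))/(1+3/200) = 9041/10000 ≈ 0.904100
step 5 [2.5y] bond c/2=31/800: DF=(8536979/8000000 − 31/800·(0.974200+0.957100+0.928600+0.904100))/(1+31/800) = 8869/10000 ≈ 0.886900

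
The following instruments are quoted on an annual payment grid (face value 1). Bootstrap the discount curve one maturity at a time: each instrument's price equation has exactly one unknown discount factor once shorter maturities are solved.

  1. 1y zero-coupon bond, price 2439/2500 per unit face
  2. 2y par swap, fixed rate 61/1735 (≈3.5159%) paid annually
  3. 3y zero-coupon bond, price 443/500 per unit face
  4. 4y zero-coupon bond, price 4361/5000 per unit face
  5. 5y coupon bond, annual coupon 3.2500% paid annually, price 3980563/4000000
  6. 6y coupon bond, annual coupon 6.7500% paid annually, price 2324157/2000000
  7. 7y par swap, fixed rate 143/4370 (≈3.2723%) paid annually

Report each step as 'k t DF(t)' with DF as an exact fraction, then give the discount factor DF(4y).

1 1 2439/2500
2 2 9329/10000
3 3 443/500
4 4 4361/5000
5 5 2121/2500
6 6 8031/10000
7 7 3999/5000
DF(4y) = 4361/5000 ≈ 0.872200

step 1 [1y] zero: DF = P = 2439/2500 ≈ 0.975600
step 2 [2y] swap r/1=61/1735: DF=(1 − 61/1735·(0.975600))/(1+61/1735) = 9329/10000 ≈ 0.932900
step 3 [3y] zero: DF = P = 443/500 ≈ 0.886000
step 4 [4y] zero: DF = P = 4361/5000 ≈ 0.872200
step 5 [5y] bond c/1=13/400: DF=(3980563/4000000 − 13/400·(0.975600+0.932900+0.886000+0.872200))/(1+13/400) = 2121/2500 ≈ 0.848400
step 6 [6y] bond c/1=27/400: DF=(2324157/2000000 − 27/400·(0.975600+0.932900+0.886000+0.872200+0.848400))/(1+27/400) = 8031/10000 ≈ 0.803100
step 7 [7y] swap r/1=143/4370: DF=(1 − 143/4370·(0.975600+0.932900+0.886000+0.872200+0.848400+0.803100))/(1+143/4370) = 3999/5000 ≈ 0.799800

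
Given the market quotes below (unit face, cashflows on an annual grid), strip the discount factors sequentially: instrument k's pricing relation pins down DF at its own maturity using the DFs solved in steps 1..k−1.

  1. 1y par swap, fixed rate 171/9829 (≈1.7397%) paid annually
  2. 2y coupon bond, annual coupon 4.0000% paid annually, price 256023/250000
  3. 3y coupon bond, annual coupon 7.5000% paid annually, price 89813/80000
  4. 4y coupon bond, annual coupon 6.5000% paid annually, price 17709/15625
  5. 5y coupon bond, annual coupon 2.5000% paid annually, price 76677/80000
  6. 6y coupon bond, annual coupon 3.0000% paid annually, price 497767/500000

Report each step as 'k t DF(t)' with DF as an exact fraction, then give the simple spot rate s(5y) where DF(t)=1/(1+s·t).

1 1 9829/10000
2 2 9469/10000
3 3 9097/10000
4 4 8909/10000
5 5 8441/10000
6 6 8333/10000
s(5y) = (1/(8441/10000) − 1)/(5) = 1559/42205 ≈ 3.6939%

step 1 [1y] swap r/1=171/9829: DF=(1 − 171/9829·(0))/(1+171/9829) = 9829/10000 ≈ 0.982900
step 2 [2y] bond c/1=1/25: DF=(256023/250000 − 1/25·(0.982900))/(1+1/25) = 9469/10000 ≈ 0.946900
step 3 [3y] bond c/1=3/40: DF=(89813/80000 − 3/40·(0.982900+0.946900))/(1+3/40) = 9097/10000 ≈ 0.909700
step 4 [4y] bond c/1=13/200: DF=(17709/15625 − 13/200·(0.982900+0.946900+0.909700))/(1+13/200) = 8909/10000 ≈ 0.890900
step 5 [5y] bond c/1=1/40: DF=(76677/80000 − 1/40·(0.982900+0.946900+0.909700+0.890900))/(1+1/40) = 8441/10000 ≈ 0.844100
step 6 [6y] bond c/1=3/100: DF=(497767/500000 − 3/100·(0.982900+0.946900+0.909700+0.890900+0.844100))/(1+3/100) = 8333/10000 ≈ 0.833300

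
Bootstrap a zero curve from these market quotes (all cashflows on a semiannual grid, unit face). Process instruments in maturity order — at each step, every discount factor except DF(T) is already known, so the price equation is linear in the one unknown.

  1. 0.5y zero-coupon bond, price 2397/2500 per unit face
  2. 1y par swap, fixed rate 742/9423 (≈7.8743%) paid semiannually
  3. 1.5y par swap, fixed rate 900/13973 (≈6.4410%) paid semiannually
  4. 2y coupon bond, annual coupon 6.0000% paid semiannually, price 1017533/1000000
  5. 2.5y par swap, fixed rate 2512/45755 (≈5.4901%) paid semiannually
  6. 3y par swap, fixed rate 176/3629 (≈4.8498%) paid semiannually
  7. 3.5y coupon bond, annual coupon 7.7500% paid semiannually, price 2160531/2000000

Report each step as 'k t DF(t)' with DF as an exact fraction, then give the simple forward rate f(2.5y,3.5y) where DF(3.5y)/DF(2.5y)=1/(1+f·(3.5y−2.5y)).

1 1/2 2397/2500
2 1 4629/5000
3 3/2 91/100
4 2 1813/2000
5 5/2 1093/1250
6 3 217/250
7 7/2 8369/10000
f(2.5y,3.5y) = ((1093/1250)/(8369/10000) − 1)/(1) = 375/8369 ≈ 4.4808%

step 1 [0.5y] zero: DF = P = 2397/2500 ≈ 0.958800
step 2 [1y] swap r/2=371/9423: DF=(1 − 371/9423·(0.958800))/(1+371/9423) = 4629/5000 ≈ 0.925800
step 3 [1.5y] swap r/2=450/13973: DF=(1 − 450/13973·(0.958800+0.925800))/(1+450/13973) = 91/100 ≈ 0.910000
step 4 [2y] bond c/2=3/100: DF=(1017533/1000000 − 3/100·(0.958800+0.925800+0.910000))/(1+3/100) = 1813/2000 ≈ 0.906500
step 5 [2.5y] swap r/2=1256/45755: DF=(1 − 1256/45755·(0.958800+0.925800+0.910000+0.906500))/(1+1256/45755) = 1093/1250 ≈ 0.874400
step 6 [3y] swap r/2=88/3629: DF=(1 − 88/3629·(0.958800+0.925800+0.910000+0.906500+0.874400))/(1+88/3629) = 217/250 ≈ 0.868000
step 7 [3.5y] bond c/2=31/800: DF=(2160531/2000000 − 31/800·(0.958800+0.925800+0.910000+0.906500+0.874400+0.868000))/(1+31/800) = 8369/10000 ≈ 0.836900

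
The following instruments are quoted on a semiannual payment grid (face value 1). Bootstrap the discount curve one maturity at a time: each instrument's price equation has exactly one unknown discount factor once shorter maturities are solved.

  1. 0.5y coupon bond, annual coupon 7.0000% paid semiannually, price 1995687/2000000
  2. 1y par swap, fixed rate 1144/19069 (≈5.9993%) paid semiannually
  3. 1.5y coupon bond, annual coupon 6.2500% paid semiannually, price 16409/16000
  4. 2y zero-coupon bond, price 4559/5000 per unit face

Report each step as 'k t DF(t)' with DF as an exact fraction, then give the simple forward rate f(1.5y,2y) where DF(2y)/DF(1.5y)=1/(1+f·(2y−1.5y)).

step 1 [0.5y] bond c/2=7/200: DF=(1995687/2000000 − 7/200·(0))/(1+7/200) = 9641/10000 ≈ 0.964100
step 2 [1y] swap r/2=572/19069: DF=(1 − 572/19069·(0.964100))/(1+572/19069) = 2357/2500 ≈ 0.942800
step 3 [1.5y] bond c/2=1/32: DF=(16409/16000 − 1/32·(0.964100+0.942800))/(1+1/32) = 9367/10000 ≈ 0.936700
step 4 [2y] zero: DF = P = 4559/5000 ≈ 0.911800

1 1/2 9641/10000
2 1 2357/2500
3 3/2 9367/10000
4 2 4559/5000
f(1.5y,2y) = ((9367/10000)/(4559/5000) − 1)/(1/2) = 249/4559 ≈ 5.4617%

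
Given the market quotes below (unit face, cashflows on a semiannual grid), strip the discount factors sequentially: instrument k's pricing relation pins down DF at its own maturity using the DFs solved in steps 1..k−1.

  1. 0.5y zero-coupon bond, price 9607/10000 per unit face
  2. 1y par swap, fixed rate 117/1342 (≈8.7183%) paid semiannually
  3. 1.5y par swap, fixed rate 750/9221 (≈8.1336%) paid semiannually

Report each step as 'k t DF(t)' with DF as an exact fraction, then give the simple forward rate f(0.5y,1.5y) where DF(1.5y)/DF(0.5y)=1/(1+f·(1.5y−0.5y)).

step 1 [0.5y] zero: DF = P = 9607/10000 ≈ 0.960700
step 2 [1y] swap r/2=117/2684: DF=(1 − 117/2684·(0.960700))/(1+117/2684) = 9181/10000 ≈ 0.918100
step 3 [1.5y] swap r/2=375/9221: DF=(1 − 375/9221·(0.960700+0.918100))/(1+375/9221) = 71/80 ≈ 0.887500

1 1/2 9607/10000
2 1 9181/10000
3 3/2 71/80
f(0.5y,1.5y) = ((9607/10000)/(71/80) − 1)/(1) = 732/8875 ≈ 8.2479%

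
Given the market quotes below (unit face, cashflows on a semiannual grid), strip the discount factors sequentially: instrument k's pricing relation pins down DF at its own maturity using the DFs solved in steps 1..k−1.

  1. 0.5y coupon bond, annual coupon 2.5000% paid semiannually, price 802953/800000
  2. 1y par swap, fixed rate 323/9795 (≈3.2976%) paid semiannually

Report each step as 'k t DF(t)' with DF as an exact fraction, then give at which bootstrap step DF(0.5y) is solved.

step 1 [0.5y] bond c/2=1/80: DF=(802953/800000 − 1/80·(0))/(1+1/80) = 9913/10000 ≈ 0.991300
step 2 [1y] swap r/2=323/19590: DF=(1 − 323/19590·(0.991300))/(1+323/19590) = 9677/10000 ≈ 0.967700

1 1/2 9913/10000
2 1 9677/10000
DF(0.5y) is solved at step 1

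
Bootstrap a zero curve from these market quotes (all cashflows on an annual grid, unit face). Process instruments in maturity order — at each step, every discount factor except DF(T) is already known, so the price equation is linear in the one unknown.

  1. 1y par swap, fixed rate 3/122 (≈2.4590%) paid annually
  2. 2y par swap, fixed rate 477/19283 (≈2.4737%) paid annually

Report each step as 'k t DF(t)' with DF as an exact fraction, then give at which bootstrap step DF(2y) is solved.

1 1 122/125
2 2 9523/10000
DF(2y) is solved at step 2

step 1 [1y] swap r/1=3/122: DF=(1 − 3/122·(0))/(1+3/122) = 122/125 ≈ 0.976000
step 2 [2y] swap r/1=477/19283: DF=(1 − 477/19283·(0.976000))/(1+477/19283) = 9523/10000 ≈ 0.952300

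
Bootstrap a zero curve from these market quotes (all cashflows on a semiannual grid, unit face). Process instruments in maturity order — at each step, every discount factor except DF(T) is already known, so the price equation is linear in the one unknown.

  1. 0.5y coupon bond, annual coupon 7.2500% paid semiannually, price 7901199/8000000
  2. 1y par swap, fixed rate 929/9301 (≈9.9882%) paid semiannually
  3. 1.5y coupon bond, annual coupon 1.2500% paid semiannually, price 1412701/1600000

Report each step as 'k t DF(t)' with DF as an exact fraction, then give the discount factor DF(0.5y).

1 1/2 9531/10000
2 1 9071/10000
3 3/2 8659/10000
DF(0.5y) = 9531/10000 ≈ 0.953100

step 1 [0.5y] bond c/2=29/800: DF=(7901199/8000000 − 29/800·(0))/(1+29/800) = 9531/10000 ≈ 0.953100
step 2 [1y] swap r/2=929/18602: DF=(1 − 929/18602·(0.953100))/(1+929/18602) = 9071/10000 ≈ 0.907100
step 3 [1.5y] bond c/2=1/160: DF=(1412701/1600000 − 1/160·(0.953100+0.907100))/(1+1/160) = 8659/10000 ≈ 0.865900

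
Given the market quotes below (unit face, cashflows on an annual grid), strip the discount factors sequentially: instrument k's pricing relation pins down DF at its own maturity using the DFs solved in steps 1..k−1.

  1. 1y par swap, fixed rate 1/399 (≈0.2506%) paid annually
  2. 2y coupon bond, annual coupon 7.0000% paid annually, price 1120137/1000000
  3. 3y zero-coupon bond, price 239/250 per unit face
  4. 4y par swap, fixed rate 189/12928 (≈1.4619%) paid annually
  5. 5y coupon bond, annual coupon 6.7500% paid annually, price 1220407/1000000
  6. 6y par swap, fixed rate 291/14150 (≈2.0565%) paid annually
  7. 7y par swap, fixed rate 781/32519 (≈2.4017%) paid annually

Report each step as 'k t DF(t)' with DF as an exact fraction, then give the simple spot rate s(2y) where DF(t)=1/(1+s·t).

step 1 [1y] swap r/1=1/399: DF=(1 − 1/399·(0))/(1+1/399) = 399/400 ≈ 0.997500
step 2 [2y] bond c/1=7/100: DF=(1120137/1000000 − 7/100·(0.997500))/(1+7/100) = 1227/1250 ≈ 0.981600
step 3 [3y] zero: DF = P = 239/250 ≈ 0.956000
step 4 [4y] swap r/1=189/12928: DF=(1 − 189/12928·(0.997500+0.981600+0.956000))/(1+189/12928) = 9433/10000 ≈ 0.943300
step 5 [5y] bond c/1=27/400: DF=(1220407/1000000 − 27/400·(0.997500+0.981600+0.956000+0.943300))/(1+27/400) = 449/500 ≈ 0.898000
step 6 [6y] swap r/1=291/14150: DF=(1 − 291/14150·(0.997500+0.981600+0.956000+0.943300+0.898000))/(1+291/14150) = 2209/2500 ≈ 0.883600
step 7 [7y] swap r/1=781/32519: DF=(1 − 781/32519·(0.997500+0.981600+0.956000+0.943300+0.898000+0.883600))/(1+781/32519) = 4219/5000 ≈ 0.843800

1 1 399/400
2 2 1227/1250
3 3 239/250
4 4 9433/10000
5 5 449/500
6 6 2209/2500
7 7 4219/5000
s(2y) = (1/(1227/1250) − 1)/(2) = 23/2454 ≈ 0.9372%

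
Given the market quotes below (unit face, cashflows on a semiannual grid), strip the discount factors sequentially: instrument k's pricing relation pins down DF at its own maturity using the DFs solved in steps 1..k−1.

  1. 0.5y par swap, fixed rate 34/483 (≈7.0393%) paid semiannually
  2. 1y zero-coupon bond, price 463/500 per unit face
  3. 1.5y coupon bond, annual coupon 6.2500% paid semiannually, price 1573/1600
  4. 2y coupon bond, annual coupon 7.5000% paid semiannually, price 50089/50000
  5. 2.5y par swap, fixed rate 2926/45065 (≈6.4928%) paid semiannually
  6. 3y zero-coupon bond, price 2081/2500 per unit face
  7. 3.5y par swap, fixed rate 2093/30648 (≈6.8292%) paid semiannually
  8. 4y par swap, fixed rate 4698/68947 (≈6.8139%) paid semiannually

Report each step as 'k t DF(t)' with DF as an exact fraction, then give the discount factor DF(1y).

step 1 [0.5y] swap r/2=17/483: DF=(1 − 17/483·(0))/(1+17/483) = 483/500 ≈ 0.966000
step 2 [1y] zero: DF = P = 463/500 ≈ 0.926000
step 3 [1.5y] bond c/2=1/32: DF=(1573/1600 − 1/32·(0.966000+0.926000))/(1+1/32) = 112/125 ≈ 0.896000
step 4 [2y] bond c/2=3/80: DF=(50089/50000 − 3/80·(0.966000+0.926000+0.896000))/(1+3/80) = 1081/1250 ≈ 0.864800
step 5 [2.5y] swap r/2=1463/45065: DF=(1 − 1463/45065·(0.966000+0.926000+0.896000+0.864800))/(1+1463/45065) = 8537/10000 ≈ 0.853700
step 6 [3y] zero: DF = P = 2081/2500 ≈ 0.832400
step 7 [3.5y] swap r/2=2093/61296: DF=(1 − 2093/61296·(0.966000+0.926000+0.896000+0.864800+0.853700+0.832400))/(1+2093/61296) = 7907/10000 ≈ 0.790700
step 8 [4y] swap r/2=2349/68947: DF=(1 − 2349/68947·(0.966000+0.926000+0.896000+0.864800+0.853700+0.832400+0.790700))/(1+2349/68947) = 7651/10000 ≈ 0.765100

1 1/2 483/500
2 1 463/500
3 3/2 112/125
4 2 1081/1250
5 5/2 8537/10000
6 3 2081/2500
7 7/2 7907/10000
8 4 7651/10000
DF(1y) = 463/500 ≈ 0.926000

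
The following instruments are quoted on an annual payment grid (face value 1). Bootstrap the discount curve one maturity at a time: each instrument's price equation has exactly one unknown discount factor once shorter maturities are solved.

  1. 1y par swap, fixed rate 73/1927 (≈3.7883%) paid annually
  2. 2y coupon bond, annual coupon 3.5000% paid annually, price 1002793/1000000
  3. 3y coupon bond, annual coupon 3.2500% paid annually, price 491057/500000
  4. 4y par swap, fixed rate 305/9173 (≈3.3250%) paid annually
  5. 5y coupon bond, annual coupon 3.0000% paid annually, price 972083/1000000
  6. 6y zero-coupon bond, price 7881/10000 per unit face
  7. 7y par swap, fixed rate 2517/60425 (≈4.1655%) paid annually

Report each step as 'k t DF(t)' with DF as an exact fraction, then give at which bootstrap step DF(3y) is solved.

1 1 1927/2000
2 2 9363/10000
3 3 4457/5000
4 4 439/500
5 5 8369/10000
6 6 7881/10000
7 7 7483/10000
DF(3y) is solved at step 3

step 1 [1y] swap r/1=73/1927: DF=(1 − 73/1927·(0))/(1+73/1927) = 1927/2000 ≈ 0.963500
step 2 [2y] bond c/1=7/200: DF=(1002793/1000000 − 7/200·(0.963500))/(1+7/200) = 9363/10000 ≈ 0.936300
step 3 [3y] bond c/1=13/400: DF=(491057/500000 − 13/400·(0.963500+0.936300))/(1+13/400) = 4457/5000 ≈ 0.891400
step 4 [4y] swap r/1=305/9173: DF=(1 − 305/9173·(0.963500+0.936300+0.891400))/(1+305/9173) = 439/500 ≈ 0.878000
step 5 [5y] bond c/1=3/100: DF=(972083/1000000 − 3/100·(0.963500+0.936300+0.891400+0.878000))/(1+3/100) = 8369/10000 ≈ 0.836900
step 6 [6y] zero: DF = P = 7881/10000 ≈ 0.788100
step 7 [7y] swap r/1=2517/60425: DF=(1 − 2517/60425·(0.963500+0.936300+0.891400+0.878000+0.836900+0.788100))/(1+2517/60425) = 7483/10000 ≈ 0.748300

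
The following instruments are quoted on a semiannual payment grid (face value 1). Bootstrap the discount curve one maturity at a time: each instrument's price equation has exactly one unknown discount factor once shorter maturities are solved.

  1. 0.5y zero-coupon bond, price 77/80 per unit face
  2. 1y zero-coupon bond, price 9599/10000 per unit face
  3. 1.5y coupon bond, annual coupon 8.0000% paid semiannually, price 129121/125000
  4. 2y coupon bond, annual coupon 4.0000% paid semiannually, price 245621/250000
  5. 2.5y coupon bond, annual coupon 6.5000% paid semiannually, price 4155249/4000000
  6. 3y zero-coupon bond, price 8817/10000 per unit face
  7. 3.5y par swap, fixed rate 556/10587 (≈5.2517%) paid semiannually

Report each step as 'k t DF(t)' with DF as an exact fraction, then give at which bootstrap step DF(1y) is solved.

1 1/2 77/80
2 1 9599/10000
3 3/2 9193/10000
4 2 363/400
5 5/2 8881/10000
6 3 8817/10000
7 7/2 2083/2500
DF(1y) is solved at step 2

step 1 [0.5y] zero: DF = P = 77/80 ≈ 0.962500
step 2 [1y] zero: DF = P = 9599/10000 ≈ 0.959900
step 3 [1.5y] bond c/2=1/25: DF=(129121/125000 − 1/25·(0.962500+0.959900))/(1+1/25) = 9193/10000 ≈ 0.919300
step 4 [2y] bond c/2=1/50: DF=(245621/250000 − 1/50·(0.962500+0.959900+0.919300))/(1+1/50) = 363/400 ≈ 0.907500
step 5 [2.5y] bond c/2=13/400: DF=(4155249/4000000 − 13/400·(0.962500+0.959900+0.919300+0.907500))/(1+13/400) = 8881/10000 ≈ 0.888100
step 6 [3y] zero: DF = P = 8817/10000 ≈ 0.881700
step 7 [3.5y] swap r/2=278/10587: DF=(1 − 278/10587·(0.962500+0.959900+0.919300+0.907500+0.888100+0.881700))/(1+278/10587) = 2083/2500 ≈ 0.833200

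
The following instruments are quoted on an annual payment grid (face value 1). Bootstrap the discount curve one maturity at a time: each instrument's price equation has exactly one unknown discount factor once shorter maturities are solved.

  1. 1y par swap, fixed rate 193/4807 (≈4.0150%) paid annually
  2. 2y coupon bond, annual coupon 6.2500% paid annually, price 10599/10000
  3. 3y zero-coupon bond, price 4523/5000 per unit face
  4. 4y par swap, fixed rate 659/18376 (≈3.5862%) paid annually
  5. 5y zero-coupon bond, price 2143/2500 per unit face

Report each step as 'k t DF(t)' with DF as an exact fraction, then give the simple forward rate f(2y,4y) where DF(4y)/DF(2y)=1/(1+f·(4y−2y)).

1 1 4807/5000
2 2 941/1000
3 3 4523/5000
4 4 4341/5000
5 5 2143/2500
f(2y,4y) = ((941/1000)/(4341/5000) − 1)/(2) = 182/4341 ≈ 4.1926%

step 1 [1y] swap r/1=193/4807: DF=(1 − 193/4807·(0))/(1+193/4807) = 4807/5000 ≈ 0.961400
step 2 [2y] bond c/1=1/16: DF=(10599/10000 − 1/16·(0.961400))/(1+1/16) = 941/1000 ≈ 0.941000
step 3 [3y] zero: DF = P = 4523/5000 ≈ 0.904600
step 4 [4y] swap r/1=659/18376: DF=(1 − 659/18376·(0.961400+0.941000+0.904600))/(1+659/18376) = 4341/5000 ≈ 0.868200
step 5 [5y] zero: DF = P = 2143/2500 ≈ 0.857200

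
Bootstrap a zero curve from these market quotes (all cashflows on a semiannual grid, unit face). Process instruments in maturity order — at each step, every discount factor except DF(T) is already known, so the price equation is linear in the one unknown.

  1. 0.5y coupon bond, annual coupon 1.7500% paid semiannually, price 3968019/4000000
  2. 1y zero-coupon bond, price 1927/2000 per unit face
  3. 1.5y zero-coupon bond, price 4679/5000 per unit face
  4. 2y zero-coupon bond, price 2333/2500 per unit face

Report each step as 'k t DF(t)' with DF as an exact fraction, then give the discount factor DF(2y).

step 1 [0.5y] bond c/2=7/800: DF=(3968019/4000000 − 7/800·(0))/(1+7/800) = 4917/5000 ≈ 0.983400
step 2 [1y] zero: DF = P = 1927/2000 ≈ 0.963500
step 3 [1.5y] zero: DF = P = 4679/5000 ≈ 0.935800
step 4 [2y] zero: DF = P = 2333/2500 ≈ 0.933200

1 1/2 4917/5000
2 1 1927/2000
3 3/2 4679/5000
4 2 2333/2500
DF(2y) = 2333/2500 ≈ 0.933200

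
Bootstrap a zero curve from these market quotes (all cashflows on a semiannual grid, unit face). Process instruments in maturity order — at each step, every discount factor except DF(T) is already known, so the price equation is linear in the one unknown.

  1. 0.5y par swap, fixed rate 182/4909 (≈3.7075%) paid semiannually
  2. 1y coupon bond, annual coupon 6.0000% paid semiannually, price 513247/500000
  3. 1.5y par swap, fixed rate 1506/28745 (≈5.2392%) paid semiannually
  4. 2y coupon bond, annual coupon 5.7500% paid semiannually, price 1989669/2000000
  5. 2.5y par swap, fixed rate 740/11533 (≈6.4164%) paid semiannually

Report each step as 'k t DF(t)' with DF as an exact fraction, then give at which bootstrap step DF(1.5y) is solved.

1 1/2 4909/5000
2 1 121/125
3 3/2 9247/10000
4 2 8867/10000
5 5/2 213/250
DF(1.5y) is solved at step 3

step 1 [0.5y] swap r/2=91/4909: DF=(1 − 91/4909·(0))/(1+91/4909) = 4909/5000 ≈ 0.981800
step 2 [1y] bond c/2=3/100: DF=(513247/500000 − 3/100·(0.981800))/(1+3/100) = 121/125 ≈ 0.968000
step 3 [1.5y] swap r/2=753/28745: DF=(1 − 753/28745·(0.981800+0.968000))/(1+753/28745) = 9247/10000 ≈ 0.924700
step 4 [2y] bond c/2=23/800: DF=(1989669/2000000 − 23/800·(0.981800+0.968000+0.924700))/(1+23/800) = 8867/10000 ≈ 0.886700
step 5 [2.5y] swap r/2=370/11533: DF=(1 − 370/11533·(0.981800+0.968000+0.924700+0.886700))/(1+370/11533) = 213/250 ≈ 0.852000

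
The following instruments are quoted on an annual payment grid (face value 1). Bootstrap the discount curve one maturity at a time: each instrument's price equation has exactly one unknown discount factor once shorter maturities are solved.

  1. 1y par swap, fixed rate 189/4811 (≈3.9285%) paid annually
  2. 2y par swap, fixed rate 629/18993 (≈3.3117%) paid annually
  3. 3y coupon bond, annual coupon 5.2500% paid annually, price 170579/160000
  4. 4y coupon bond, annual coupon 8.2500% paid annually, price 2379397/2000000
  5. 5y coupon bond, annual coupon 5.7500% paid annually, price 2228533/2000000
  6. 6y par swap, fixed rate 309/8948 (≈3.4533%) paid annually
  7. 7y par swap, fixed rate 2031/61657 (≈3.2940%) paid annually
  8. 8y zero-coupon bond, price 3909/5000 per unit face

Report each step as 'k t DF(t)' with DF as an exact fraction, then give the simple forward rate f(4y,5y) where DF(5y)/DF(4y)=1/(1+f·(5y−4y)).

step 1 [1y] swap r/1=189/4811: DF=(1 − 189/4811·(0))/(1+189/4811) = 4811/5000 ≈ 0.962200
step 2 [2y] swap r/1=629/18993: DF=(1 − 629/18993·(0.962200))/(1+629/18993) = 9371/10000 ≈ 0.937100
step 3 [3y] bond c/1=21/400: DF=(170579/160000 − 21/400·(0.962200+0.937100))/(1+21/400) = 4591/5000 ≈ 0.918200
step 4 [4y] bond c/1=33/400: DF=(2379397/2000000 − 33/400·(0.962200+0.937100+0.918200))/(1+33/400) = 8843/10000 ≈ 0.884300
step 5 [5y] bond c/1=23/400: DF=(2228533/2000000 − 23/400·(0.962200+0.937100+0.918200+0.884300))/(1+23/400) = 2131/2500 ≈ 0.852400
step 6 [6y] swap r/1=309/8948: DF=(1 − 309/8948·(0.962200+0.937100+0.918200+0.884300+0.852400))/(1+309/8948) = 4073/5000 ≈ 0.814600
step 7 [7y] swap r/1=2031/61657: DF=(1 − 2031/61657·(0.962200+0.937100+0.918200+0.884300+0.852400+0.814600))/(1+2031/61657) = 7969/10000 ≈ 0.796900
step 8 [8y] zero: DF = P = 3909/5000 ≈ 0.781800

1 1 4811/5000
2 2 9371/10000
3 3 4591/5000
4 4 8843/10000
5 5 2131/2500
6 6 4073/5000
7 7 7969/10000
8 8 3909/5000
f(4y,5y) = ((8843/10000)/(2131/2500) − 1)/(1) = 319/8524 ≈ 3.7424%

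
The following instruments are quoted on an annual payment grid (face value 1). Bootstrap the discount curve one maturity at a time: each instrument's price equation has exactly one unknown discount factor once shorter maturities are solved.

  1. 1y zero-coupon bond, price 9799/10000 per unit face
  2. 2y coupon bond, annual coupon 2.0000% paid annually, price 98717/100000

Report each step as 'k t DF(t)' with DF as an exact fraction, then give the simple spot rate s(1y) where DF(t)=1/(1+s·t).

1 1 9799/10000
2 2 4743/5000
s(1y) = (1/(9799/10000) − 1)/(1) = 201/9799 ≈ 2.0512%

step 1 [1y] zero: DF = P = 9799/10000 ≈ 0.979900
step 2 [2y] bond c/1=1/50: DF=(98717/100000 − 1/50·(0.979900))/(1+1/50) = 4743/5000 ≈ 0.948600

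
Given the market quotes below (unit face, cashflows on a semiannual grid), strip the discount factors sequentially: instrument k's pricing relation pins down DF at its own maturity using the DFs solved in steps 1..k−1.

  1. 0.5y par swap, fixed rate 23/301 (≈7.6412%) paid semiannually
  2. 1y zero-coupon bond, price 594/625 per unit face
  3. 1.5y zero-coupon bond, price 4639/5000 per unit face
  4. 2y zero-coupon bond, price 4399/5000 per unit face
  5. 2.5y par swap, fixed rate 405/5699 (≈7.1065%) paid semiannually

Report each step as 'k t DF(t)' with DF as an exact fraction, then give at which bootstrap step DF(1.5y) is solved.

step 1 [0.5y] swap r/2=23/602: DF=(1 − 23/602·(0))/(1+23/602) = 602/625 ≈ 0.963200
step 2 [1y] zero: DF = P = 594/625 ≈ 0.950400
step 3 [1.5y] zero: DF = P = 4639/5000 ≈ 0.927800
step 4 [2y] zero: DF = P = 4399/5000 ≈ 0.879800
step 5 [2.5y] swap r/2=405/11398: DF=(1 − 405/11398·(0.963200+0.950400+0.927800+0.879800))/(1+405/11398) = 419/500 ≈ 0.838000

1 1/2 602/625
2 1 594/625
3 3/2 4639/5000
4 2 4399/5000
5 5/2 419/500
DF(1.5y) is solved at step 3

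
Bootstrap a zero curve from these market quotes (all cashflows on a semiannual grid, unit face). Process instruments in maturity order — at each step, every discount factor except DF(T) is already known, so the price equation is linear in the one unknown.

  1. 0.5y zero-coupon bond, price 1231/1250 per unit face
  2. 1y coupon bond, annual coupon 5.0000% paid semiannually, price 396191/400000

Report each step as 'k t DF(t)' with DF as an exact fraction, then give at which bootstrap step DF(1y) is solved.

step 1 [0.5y] zero: DF = P = 1231/1250 ≈ 0.984800
step 2 [1y] bond c/2=1/40: DF=(396191/400000 − 1/40·(0.984800))/(1+1/40) = 9423/10000 ≈ 0.942300

1 1/2 1231/1250
2 1 9423/10000
DF(1y) is solved at step 2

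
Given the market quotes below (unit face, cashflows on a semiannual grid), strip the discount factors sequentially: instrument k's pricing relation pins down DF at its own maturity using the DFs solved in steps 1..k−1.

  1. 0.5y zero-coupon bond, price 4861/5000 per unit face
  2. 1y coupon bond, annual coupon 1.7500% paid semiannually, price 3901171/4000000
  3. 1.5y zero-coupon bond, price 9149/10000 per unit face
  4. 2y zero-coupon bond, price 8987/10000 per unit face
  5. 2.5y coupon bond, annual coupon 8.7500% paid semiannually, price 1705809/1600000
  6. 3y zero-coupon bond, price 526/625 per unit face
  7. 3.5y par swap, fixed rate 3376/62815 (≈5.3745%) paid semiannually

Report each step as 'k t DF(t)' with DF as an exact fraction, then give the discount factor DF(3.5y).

step 1 [0.5y] zero: DF = P = 4861/5000 ≈ 0.972200
step 2 [1y] bond c/2=7/800: DF=(3901171/4000000 − 7/800·(0.972200))/(1+7/800) = 599/625 ≈ 0.958400
step 3 [1.5y] zero: DF = P = 9149/10000 ≈ 0.914900
step 4 [2y] zero: DF = P = 8987/10000 ≈ 0.898700
step 5 [2.5y] bond c/2=7/160: DF=(1705809/1600000 − 7/160·(0.972200+0.958400+0.914900+0.898700))/(1+7/160) = 1729/2000 ≈ 0.864500
step 6 [3y] zero: DF = P = 526/625 ≈ 0.841600
step 7 [3.5y] swap r/2=1688/62815: DF=(1 − 1688/62815·(0.972200+0.958400+0.914900+0.898700+0.864500+0.841600))/(1+1688/62815) = 1039/1250 ≈ 0.831200

1 1/2 4861/5000
2 1 599/625
3 3/2 9149/10000
4 2 8987/10000
5 5/2 1729/2000
6 3 526/625
7 7/2 1039/1250
DF(3.5y) = 1039/1250 ≈ 0.831200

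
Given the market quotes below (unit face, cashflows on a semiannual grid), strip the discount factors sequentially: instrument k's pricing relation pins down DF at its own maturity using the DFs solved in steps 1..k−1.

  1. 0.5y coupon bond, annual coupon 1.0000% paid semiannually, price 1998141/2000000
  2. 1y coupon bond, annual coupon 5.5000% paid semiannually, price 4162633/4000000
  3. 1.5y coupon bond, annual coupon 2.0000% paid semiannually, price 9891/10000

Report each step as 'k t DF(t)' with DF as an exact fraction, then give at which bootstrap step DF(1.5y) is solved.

1 1/2 9941/10000
2 1 4931/5000
3 3/2 9597/10000
DF(1.5y) is solved at step 3

step 1 [0.5y] bond c/2=1/200: DF=(1998141/2000000 − 1/200·(0))/(1+1/200) = 9941/10000 ≈ 0.994100
step 2 [1y] bond c/2=11/400: DF=(4162633/4000000 − 11/400·(0.994100))/(1+11/400) = 4931/5000 ≈ 0.986200
step 3 [1.5y] bond c/2=1/100: DF=(9891/10000 − 1/100·(0.994100+0.986200))/(1+1/100) = 9597/10000 ≈ 0.959700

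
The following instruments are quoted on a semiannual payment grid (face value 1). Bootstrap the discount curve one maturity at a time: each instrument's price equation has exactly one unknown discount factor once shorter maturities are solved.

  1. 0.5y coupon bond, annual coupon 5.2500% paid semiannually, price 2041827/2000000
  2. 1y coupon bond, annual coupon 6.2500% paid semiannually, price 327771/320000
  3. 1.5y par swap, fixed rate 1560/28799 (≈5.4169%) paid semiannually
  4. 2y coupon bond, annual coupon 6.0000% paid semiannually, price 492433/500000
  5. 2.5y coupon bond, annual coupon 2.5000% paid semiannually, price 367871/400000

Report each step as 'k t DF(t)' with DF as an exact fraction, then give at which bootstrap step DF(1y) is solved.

step 1 [0.5y] bond c/2=21/800: DF=(2041827/2000000 − 21/800·(0))/(1+21/800) = 2487/2500 ≈ 0.994800
step 2 [1y] bond c/2=1/32: DF=(327771/320000 − 1/32·(0.994800))/(1+1/32) = 9631/10000 ≈ 0.963100
step 3 [1.5y] swap r/2=780/28799: DF=(1 − 780/28799·(0.994800+0.963100))/(1+780/28799) = 461/500 ≈ 0.922000
step 4 [2y] bond c/2=3/100: DF=(492433/500000 − 3/100·(0.994800+0.963100+0.922000))/(1+3/100) = 8723/10000 ≈ 0.872300
step 5 [2.5y] bond c/2=1/80: DF=(367871/400000 − 1/80·(0.994800+0.963100+0.922000+0.872300))/(1+1/80) = 431/500 ≈ 0.862000

1 1/2 2487/2500
2 1 9631/10000
3 3/2 461/500
4 2 8723/10000
5 5/2 431/500
DF(1y) is solved at step 2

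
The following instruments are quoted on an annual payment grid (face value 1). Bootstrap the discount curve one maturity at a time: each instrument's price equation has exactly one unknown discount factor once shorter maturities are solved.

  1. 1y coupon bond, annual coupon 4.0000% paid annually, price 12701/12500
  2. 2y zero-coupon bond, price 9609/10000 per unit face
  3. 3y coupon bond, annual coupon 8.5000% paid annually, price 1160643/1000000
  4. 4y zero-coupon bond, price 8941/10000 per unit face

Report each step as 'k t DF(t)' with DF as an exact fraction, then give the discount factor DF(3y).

1 1 977/1000
2 2 9609/10000
3 3 9179/10000
4 4 8941/10000
DF(3y) = 9179/10000 ≈ 0.917900

step 1 [1y] bond c/1=1/25: DF=(12701/12500 − 1/25·(0))/(1+1/25) = 977/1000 ≈ 0.977000
step 2 [2y] zero: DF = P = 9609/10000 ≈ 0.960900
step 3 [3y] bond c/1=17/200: DF=(1160643/1000000 − 17/200·(0.977000+0.960900))/(1+17/200) = 9179/10000 ≈ 0.917900
step 4 [4y] zero: DF = P = 8941/10000 ≈ 0.894100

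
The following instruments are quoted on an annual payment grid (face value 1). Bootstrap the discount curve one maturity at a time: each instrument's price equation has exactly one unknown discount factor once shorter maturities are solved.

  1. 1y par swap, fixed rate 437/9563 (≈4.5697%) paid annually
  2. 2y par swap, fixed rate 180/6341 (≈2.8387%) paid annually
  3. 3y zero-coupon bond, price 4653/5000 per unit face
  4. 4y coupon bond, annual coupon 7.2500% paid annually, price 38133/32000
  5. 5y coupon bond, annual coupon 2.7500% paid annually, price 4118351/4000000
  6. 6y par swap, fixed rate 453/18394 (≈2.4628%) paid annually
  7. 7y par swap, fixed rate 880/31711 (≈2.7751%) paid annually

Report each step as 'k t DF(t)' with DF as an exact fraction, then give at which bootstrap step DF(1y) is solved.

1 1 9563/10000
2 2 473/500
3 3 4653/5000
4 4 2299/2500
5 5 1127/1250
6 6 8641/10000
7 7 103/125
DF(1y) is solved at step 1

step 1 [1y] swap r/1=437/9563: DF=(1 − 437/9563·(0))/(1+437/9563) = 9563/10000 ≈ 0.956300
step 2 [2y] swap r/1=180/6341: DF=(1 − 180/6341·(0.956300))/(1+180/6341) = 473/500 ≈ 0.946000
step 3 [3y] zero: DF = P = 4653/5000 ≈ 0.930600
step 4 [4y] bond c/1=29/400: DF=(38133/32000 − 29/400·(0.956300+0.946000+0.930600))/(1+29/400) = 2299/2500 ≈ 0.919600
step 5 [5y] bond c/1=11/400: DF=(4118351/4000000 − 11/400·(0.956300+0.946000+0.930600+0.919600))/(1+11/400) = 1127/1250 ≈ 0.901600
step 6 [6y] swap r/1=453/18394: DF=(1 − 453/18394·(0.956300+0.946000+0.930600+0.919600+0.901600))/(1+453/18394) = 8641/10000 ≈ 0.864100
step 7 [7y] swap r/1=880/31711: DF=(1 − 880/31711·(0.956300+0.946000+0.930600+0.919600+0.901600+0.864100))/(1+880/31711) = 103/125 ≈ 0.824000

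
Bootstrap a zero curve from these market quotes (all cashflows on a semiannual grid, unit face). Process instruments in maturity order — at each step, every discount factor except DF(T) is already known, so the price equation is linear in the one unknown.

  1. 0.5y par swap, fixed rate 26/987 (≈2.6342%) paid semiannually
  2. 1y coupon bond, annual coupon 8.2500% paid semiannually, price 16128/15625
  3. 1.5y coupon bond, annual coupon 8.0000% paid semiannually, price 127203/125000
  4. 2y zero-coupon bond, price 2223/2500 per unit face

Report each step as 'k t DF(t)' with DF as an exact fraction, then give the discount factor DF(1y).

step 1 [0.5y] swap r/2=13/987: DF=(1 − 13/987·(0))/(1+13/987) = 987/1000 ≈ 0.987000
step 2 [1y] bond c/2=33/800: DF=(16128/15625 − 33/800·(0.987000))/(1+33/800) = 4761/5000 ≈ 0.952200
step 3 [1.5y] bond c/2=1/25: DF=(127203/125000 − 1/25·(0.987000+0.952200))/(1+1/25) = 9039/10000 ≈ 0.903900
step 4 [2y] zero: DF = P = 2223/2500 ≈ 0.889200

1 1/2 987/1000
2 1 4761/5000
3 3/2 9039/10000
4 2 2223/2500
DF(1y) = 4761/5000 ≈ 0.952200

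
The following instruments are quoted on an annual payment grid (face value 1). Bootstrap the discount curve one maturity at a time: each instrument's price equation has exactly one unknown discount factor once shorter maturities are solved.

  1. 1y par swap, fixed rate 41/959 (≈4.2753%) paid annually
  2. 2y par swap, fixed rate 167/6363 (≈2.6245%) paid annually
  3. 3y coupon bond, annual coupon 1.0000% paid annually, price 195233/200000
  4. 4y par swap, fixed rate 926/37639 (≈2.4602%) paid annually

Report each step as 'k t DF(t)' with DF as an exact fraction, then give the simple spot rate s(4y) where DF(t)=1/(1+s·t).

step 1 [1y] swap r/1=41/959: DF=(1 − 41/959·(0))/(1+41/959) = 959/1000 ≈ 0.959000
step 2 [2y] swap r/1=167/6363: DF=(1 − 167/6363·(0.959000))/(1+167/6363) = 9499/10000 ≈ 0.949900
step 3 [3y] bond c/1=1/100: DF=(195233/200000 − 1/100·(0.959000+0.949900))/(1+1/100) = 2369/2500 ≈ 0.947600
step 4 [4y] swap r/1=926/37639: DF=(1 − 926/37639·(0.959000+0.949900+0.947600))/(1+926/37639) = 4537/5000 ≈ 0.907400

1 1 959/1000
2 2 9499/10000
3 3 2369/2500
4 4 4537/5000
s(4y) = (1/(4537/5000) − 1)/(4) = 463/18148 ≈ 2.5512%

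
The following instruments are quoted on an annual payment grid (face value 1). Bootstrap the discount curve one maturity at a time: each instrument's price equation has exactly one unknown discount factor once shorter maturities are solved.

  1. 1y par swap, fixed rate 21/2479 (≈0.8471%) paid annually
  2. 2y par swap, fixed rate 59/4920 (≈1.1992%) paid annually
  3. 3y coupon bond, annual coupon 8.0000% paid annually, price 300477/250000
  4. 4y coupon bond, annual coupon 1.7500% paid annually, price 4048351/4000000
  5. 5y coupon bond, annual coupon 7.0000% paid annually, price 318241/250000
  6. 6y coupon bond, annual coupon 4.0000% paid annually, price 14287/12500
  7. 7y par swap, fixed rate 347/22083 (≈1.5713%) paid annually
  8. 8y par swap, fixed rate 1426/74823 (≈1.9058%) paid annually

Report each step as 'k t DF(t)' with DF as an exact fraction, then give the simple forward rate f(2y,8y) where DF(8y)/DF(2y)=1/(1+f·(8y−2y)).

step 1 [1y] swap r/1=21/2479: DF=(1 − 21/2479·(0))/(1+21/2479) = 2479/2500 ≈ 0.991600
step 2 [2y] swap r/1=59/4920: DF=(1 − 59/4920·(0.991600))/(1+59/4920) = 2441/2500 ≈ 0.976400
step 3 [3y] bond c/1=2/25: DF=(300477/250000 − 2/25·(0.991600+0.976400))/(1+2/25) = 9671/10000 ≈ 0.967100
step 4 [4y] bond c/1=7/400: DF=(4048351/4000000 − 7/400·(0.991600+0.976400+0.967100))/(1+7/400) = 4721/5000 ≈ 0.944200
step 5 [5y] bond c/1=7/100: DF=(318241/250000 − 7/100·(0.991600+0.976400+0.967100+0.944200))/(1+7/100) = 9359/10000 ≈ 0.935900
step 6 [6y] bond c/1=1/25: DF=(14287/12500 − 1/25·(0.991600+0.976400+0.967100+0.944200+0.935900))/(1+1/25) = 4569/5000 ≈ 0.913800
step 7 [7y] swap r/1=347/22083: DF=(1 − 347/22083·(0.991600+0.976400+0.967100+0.944200+0.935900+0.913800))/(1+347/22083) = 8959/10000 ≈ 0.895900
step 8 [8y] swap r/1=1426/74823: DF=(1 − 1426/74823·(0.991600+0.976400+0.967100+0.944200+0.935900+0.913800+0.895900))/(1+1426/74823) = 4287/5000 ≈ 0.857400

1 1 2479/2500
2 2 2441/2500
3 3 9671/10000
4 4 4721/5000
5 5 9359/10000
6 6 4569/5000
7 7 8959/10000
8 8 4287/5000
f(2y,8y) = ((2441/2500)/(4287/5000) − 1)/(6) = 595/25722 ≈ 2.3132%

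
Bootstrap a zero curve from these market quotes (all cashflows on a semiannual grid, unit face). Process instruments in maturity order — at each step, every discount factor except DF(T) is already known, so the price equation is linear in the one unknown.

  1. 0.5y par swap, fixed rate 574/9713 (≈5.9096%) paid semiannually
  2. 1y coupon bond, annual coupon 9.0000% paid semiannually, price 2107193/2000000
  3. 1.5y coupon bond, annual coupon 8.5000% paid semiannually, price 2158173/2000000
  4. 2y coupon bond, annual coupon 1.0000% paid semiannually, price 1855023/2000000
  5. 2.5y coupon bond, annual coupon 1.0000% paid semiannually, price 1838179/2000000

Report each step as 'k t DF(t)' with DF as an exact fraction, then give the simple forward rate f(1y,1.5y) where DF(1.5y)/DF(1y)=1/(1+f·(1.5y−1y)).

1 1/2 9713/10000
2 1 604/625
3 3/2 9561/10000
4 2 1817/2000
5 5/2 2239/2500
f(1y,1.5y) = ((604/625)/(9561/10000) − 1)/(1/2) = 206/9561 ≈ 2.1546%

step 1 [0.5y] swap r/2=287/9713: DF=(1 − 287/9713·(0))/(1+287/9713) = 9713/10000 ≈ 0.971300
step 2 [1y] bond c/2=9/200: DF=(2107193/2000000 − 9/200·(0.971300))/(1+9/200) = 604/625 ≈ 0.966400
step 3 [1.5y] bond c/2=17/400: DF=(2158173/2000000 − 17/400·(0.971300+0.966400))/(1+17/400) = 9561/10000 ≈ 0.956100
step 4 [2y] bond c/2=1/200: DF=(1855023/2000000 − 1/200·(0.971300+0.966400+0.956100))/(1+1/200) = 1817/2000 ≈ 0.908500
step 5 [2.5y] bond c/2=1/200: DF=(1838179/2000000 − 1/200·(0.971300+0.966400+0.956100+0.908500))/(1+1/200) = 2239/2500 ≈ 0.895600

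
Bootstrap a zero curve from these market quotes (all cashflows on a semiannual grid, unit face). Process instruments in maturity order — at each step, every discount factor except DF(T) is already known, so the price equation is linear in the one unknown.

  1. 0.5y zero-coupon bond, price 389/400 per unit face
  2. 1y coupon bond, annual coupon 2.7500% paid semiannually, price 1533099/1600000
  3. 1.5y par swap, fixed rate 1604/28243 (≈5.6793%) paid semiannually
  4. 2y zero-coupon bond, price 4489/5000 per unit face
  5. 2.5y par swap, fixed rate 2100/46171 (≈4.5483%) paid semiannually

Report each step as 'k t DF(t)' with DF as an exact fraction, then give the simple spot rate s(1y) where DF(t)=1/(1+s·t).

1 1/2 389/400
2 1 233/250
3 3/2 4599/5000
4 2 4489/5000
5 5/2 179/200
s(1y) = (1/(233/250) − 1)/(1) = 17/233 ≈ 7.2961%

step 1 [0.5y] zero: DF = P = 389/400 ≈ 0.972500
step 2 [1y] bond c/2=11/800: DF=(1533099/1600000 − 11/800·(0.972500))/(1+11/800) = 233/250 ≈ 0.932000
step 3 [1.5y] swap r/2=802/28243: DF=(1 − 802/28243·(0.972500+0.932000))/(1+802/28243) = 4599/5000 ≈ 0.919800
step 4 [2y] zero: DF = P = 4489/5000 ≈ 0.897800
step 5 [2.5y] swap r/2=1050/46171: DF=(1 − 1050/46171·(0.972500+0.932000+0.919800+0.897800))/(1+1050/46171) = 179/200 ≈ 0.895000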